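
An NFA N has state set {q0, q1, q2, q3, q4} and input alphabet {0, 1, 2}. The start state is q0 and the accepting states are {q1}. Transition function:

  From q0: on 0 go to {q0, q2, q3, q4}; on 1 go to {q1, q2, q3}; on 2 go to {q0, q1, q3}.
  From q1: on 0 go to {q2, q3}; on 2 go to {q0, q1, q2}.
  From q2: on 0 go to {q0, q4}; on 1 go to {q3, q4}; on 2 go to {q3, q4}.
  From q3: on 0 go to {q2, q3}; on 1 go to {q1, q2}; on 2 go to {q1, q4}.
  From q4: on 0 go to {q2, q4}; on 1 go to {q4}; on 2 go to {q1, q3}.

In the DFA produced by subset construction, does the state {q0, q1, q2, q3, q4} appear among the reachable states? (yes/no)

Start state of the DFA: {q0}.
{q0} --0--> {q0, q2, q3, q4}  [new]
{q0} --1--> {q1, q2, q3}  [new]
{q0} --2--> {q0, q1, q3}  [new]
{q0, q2, q3, q4} --0--> {q0, q2, q3, q4}  [seen]
{q0, q2, q3, q4} --1--> {q1, q2, q3, q4}  [new]
{q0, q2, q3, q4} --2--> {q0, q1, q3, q4}  [new]
{q1, q2, q3} --0--> {q0, q2, q3, q4}  [seen]
{q1, q2, q3} --1--> {q1, q2, q3, q4}  [seen]
{q1, q2, q3} --2--> {q0, q1, q2, q3, q4}  [new]
{q0, q1, q3} --0--> {q0, q2, q3, q4}  [seen]
{q0, q1, q3} --1--> {q1, q2, q3}  [seen]
{q0, q1, q3} --2--> {q0, q1, q2, q3, q4}  [seen]
{q1, q2, q3, q4} --0--> {q0, q2, q3, q4}  [seen]
{q1, q2, q3, q4} --1--> {q1, q2, q3, q4}  [seen]
{q1, q2, q3, q4} --2--> {q0, q1, q2, q3, q4}  [seen]
{q0, q1, q3, q4} --0--> {q0, q2, q3, q4}  [seen]
{q0, q1, q3, q4} --1--> {q1, q2, q3, q4}  [seen]
{q0, q1, q3, q4} --2--> {q0, q1, q2, q3, q4}  [seen]
{q0, q1, q2, q3, q4} --0--> {q0, q2, q3, q4}  [seen]
{q0, q1, q2, q3, q4} --1--> {q1, q2, q3, q4}  [seen]
{q0, q1, q2, q3, q4} --2--> {q0, q1, q2, q3, q4}  [seen]
Reachable DFA states: {q0}, {q0, q2, q3, q4}, {q1, q2, q3}, {q0, q1, q3}, {q1, q2, q3, q4}, {q0, q1, q3, q4}, {q0, q1, q2, q3, q4}.
{q0, q1, q2, q3, q4} is among them.

yes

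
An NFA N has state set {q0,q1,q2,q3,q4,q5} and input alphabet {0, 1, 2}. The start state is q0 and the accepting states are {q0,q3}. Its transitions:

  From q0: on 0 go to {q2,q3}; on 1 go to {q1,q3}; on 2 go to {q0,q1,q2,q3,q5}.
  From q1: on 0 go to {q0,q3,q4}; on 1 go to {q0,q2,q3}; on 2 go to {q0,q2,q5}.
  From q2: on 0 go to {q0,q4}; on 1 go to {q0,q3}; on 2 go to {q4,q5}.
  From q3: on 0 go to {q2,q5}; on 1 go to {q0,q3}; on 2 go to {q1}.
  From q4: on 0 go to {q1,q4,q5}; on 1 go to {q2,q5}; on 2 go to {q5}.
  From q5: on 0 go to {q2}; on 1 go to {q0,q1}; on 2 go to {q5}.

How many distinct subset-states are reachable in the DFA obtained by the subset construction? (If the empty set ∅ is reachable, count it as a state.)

Start state of the DFA: {q0}.
{q0} --0--> {q2,q3}  [new]
{q0} --1--> {q1,q3}  [new]
{q0} --2--> {q0,q1,q2,q3,q5}  [new]
{q2,q3} --0--> {q0,q2,q4,q5}  [new]
{q2,q3} --1--> {q0,q3}  [new]
{q2,q3} --2--> {q1,q4,q5}  [new]
{q1,q3} --0--> {q0,q2,q3,q4,q5}  [new]
{q1,q3} --1--> {q0,q2,q3}  [new]
{q1,q3} --2--> {q0,q1,q2,q5}  [new]
{q0,q1,q2,q3,q5} --0--> {q0,q2,q3,q4,q5}  [seen]
{q0,q1,q2,q3,q5} --1--> {q0,q1,q2,q3}  [new]
{q0,q1,q2,q3,q5} --2--> {q0,q1,q2,q3,q4,q5}  [new]
{q0,q2,q4,q5} --0--> {q0,q1,q2,q3,q4,q5}  [seen]
{q0,q2,q4,q5} --1--> {q0,q1,q2,q3,q5}  [seen]
{q0,q2,q4,q5} --2--> {q0,q1,q2,q3,q4,q5}  [seen]
{q0,q3} --0--> {q2,q3,q5}  [new]
{q0,q3} --1--> {q0,q1,q3}  [new]
{q0,q3} --2--> {q0,q1,q2,q3,q5}  [seen]
{q1,q4,q5} --0--> {q0,q1,q2,q3,q4,q5}  [seen]
{q1,q4,q5} --1--> {q0,q1,q2,q3,q5}  [seen]
{q1,q4,q5} --2--> {q0,q2,q5}  [new]
{q0,q2,q3,q4,q5} --0--> {q0,q1,q2,q3,q4,q5}  [seen]
{q0,q2,q3,q4,q5} --1--> {q0,q1,q2,q3,q5}  [seen]
{q0,q2,q3,q4,q5} --2--> {q0,q1,q2,q3,q4,q5}  [seen]
{q0,q2,q3} --0--> {q0,q2,q3,q4,q5}  [seen]
{q0,q2,q3} --1--> {q0,q1,q3}  [seen]
{q0,q2,q3} --2--> {q0,q1,q2,q3,q4,q5}  [seen]
{q0,q1,q2,q5} --0--> {q0,q2,q3,q4}  [new]
{q0,q1,q2,q5} --1--> {q0,q1,q2,q3}  [seen]
{q0,q1,q2,q5} --2--> {q0,q1,q2,q3,q4,q5}  [seen]
{q0,q1,q2,q3} --0--> {q0,q2,q3,q4,q5}  [seen]
{q0,q1,q2,q3} --1--> {q0,q1,q2,q3}  [seen]
{q0,q1,q2,q3} --2--> {q0,q1,q2,q3,q4,q5}  [seen]
{q0,q1,q2,q3,q4,q5} --0--> {q0,q1,q2,q3,q4,q5}  [seen]
{q0,q1,q2,q3,q4,q5} --1--> {q0,q1,q2,q3,q5}  [seen]
{q0,q1,q2,q3,q4,q5} --2--> {q0,q1,q2,q3,q4,q5}  [seen]
{q2,q3,q5} --0--> {q0,q2,q4,q5}  [seen]
{q2,q3,q5} --1--> {q0,q1,q3}  [seen]
{q2,q3,q5} --2--> {q1,q4,q5}  [seen]
{q0,q1,q3} --0--> {q0,q2,q3,q4,q5}  [seen]
{q0,q1,q3} --1--> {q0,q1,q2,q3}  [seen]
{q0,q1,q3} --2--> {q0,q1,q2,q3,q5}  [seen]
{q0,q2,q5} --0--> {q0,q2,q3,q4}  [seen]
{q0,q2,q5} --1--> {q0,q1,q3}  [seen]
{q0,q2,q5} --2--> {q0,q1,q2,q3,q4,q5}  [seen]
{q0,q2,q3,q4} --0--> {q0,q1,q2,q3,q4,q5}  [seen]
{q0,q2,q3,q4} --1--> {q0,q1,q2,q3,q5}  [seen]
{q0,q2,q3,q4} --2--> {q0,q1,q2,q3,q4,q5}  [seen]
Reachable DFA states: {q0}, {q2,q3}, {q1,q3}, {q0,q1,q2,q3,q5}, {q0,q2,q4,q5}, {q0,q3}, {q1,q4,q5}, {q0,q2,q3,q4,q5}, {q0,q2,q3}, {q0,q1,q2,q5}, {q0,q1,q2,q3}, {q0,q1,q2,q3,q4,q5}, {q2,q3,q5}, {q0,q1,q3}, {q0,q2,q5}, {q0,q2,q3,q4}.

16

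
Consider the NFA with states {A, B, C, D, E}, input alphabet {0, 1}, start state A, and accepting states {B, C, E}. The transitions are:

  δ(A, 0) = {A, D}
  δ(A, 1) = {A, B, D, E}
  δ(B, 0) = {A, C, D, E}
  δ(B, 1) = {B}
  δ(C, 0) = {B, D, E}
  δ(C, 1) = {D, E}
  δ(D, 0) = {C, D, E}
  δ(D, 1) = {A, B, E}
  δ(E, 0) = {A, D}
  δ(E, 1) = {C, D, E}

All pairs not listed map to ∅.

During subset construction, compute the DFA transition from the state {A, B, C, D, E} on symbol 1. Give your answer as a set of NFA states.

{A, B, C, D, E}

δ(A,1) = {A, B, D, E}; δ(B,1) = {B}; δ(C,1) = {D, E}; δ(D,1) = {A, B, E}; δ(E,1) = {C, D, E}.
Union: {A, B, C, D, E}.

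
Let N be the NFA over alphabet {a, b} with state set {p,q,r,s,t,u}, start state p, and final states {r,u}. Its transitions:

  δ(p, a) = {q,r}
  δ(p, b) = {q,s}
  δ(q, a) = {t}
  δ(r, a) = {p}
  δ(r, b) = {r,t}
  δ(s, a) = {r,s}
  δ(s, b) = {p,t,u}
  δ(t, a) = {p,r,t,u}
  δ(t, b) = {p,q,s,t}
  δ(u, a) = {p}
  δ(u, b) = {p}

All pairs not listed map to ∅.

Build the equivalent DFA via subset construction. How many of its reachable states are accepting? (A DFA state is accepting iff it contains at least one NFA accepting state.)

10

Start state of the DFA: {p}.
{p} --a--> {q,r}  [new]
{p} --b--> {q,s}  [new]
{q,r} --a--> {p,t}  [new]
{q,r} --b--> {r,t}  [new]
{q,s} --a--> {r,s,t}  [new]
{q,s} --b--> {p,t,u}  [new]
{p,t} --a--> {p,q,r,t,u}  [new]
{p,t} --b--> {p,q,s,t}  [new]
{r,t} --a--> {p,r,t,u}  [new]
{r,t} --b--> {p,q,r,s,t}  [new]
{r,s,t} --a--> {p,r,s,t,u}  [new]
{r,s,t} --b--> {p,q,r,s,t,u}  [new]
{p,t,u} --a--> {p,q,r,t,u}  [seen]
{p,t,u} --b--> {p,q,s,t}  [seen]
{p,q,r,t,u} --a--> {p,q,r,t,u}  [seen]
{p,q,r,t,u} --b--> {p,q,r,s,t}  [seen]
{p,q,s,t} --a--> {p,q,r,s,t,u}  [seen]
{p,q,s,t} --b--> {p,q,s,t,u}  [new]
{p,r,t,u} --a--> {p,q,r,t,u}  [seen]
{p,r,t,u} --b--> {p,q,r,s,t}  [seen]
{p,q,r,s,t} --a--> {p,q,r,s,t,u}  [seen]
{p,q,r,s,t} --b--> {p,q,r,s,t,u}  [seen]
{p,r,s,t,u} --a--> {p,q,r,s,t,u}  [seen]
{p,r,s,t,u} --b--> {p,q,r,s,t,u}  [seen]
{p,q,r,s,t,u} --a--> {p,q,r,s,t,u}  [seen]
{p,q,r,s,t,u} --b--> {p,q,r,s,t,u}  [seen]
{p,q,s,t,u} --a--> {p,q,r,s,t,u}  [seen]
{p,q,s,t,u} --b--> {p,q,s,t,u}  [seen]
Reachable DFA states: {p}, {q,r}, {q,s}, {p,t}, {r,t}, {r,s,t}, {p,t,u}, {p,q,r,t,u}, {p,q,s,t}, {p,r,t,u}, {p,q,r,s,t}, {p,r,s,t,u}, {p,q,r,s,t,u}, {p,q,s,t,u}.
Accepting DFA states (contain an NFA accepting state): {q,r}, {r,t}, {r,s,t}, {p,t,u}, {p,q,r,t,u}, {p,r,t,u}, {p,q,r,s,t}, {p,r,s,t,u}, {p,q,r,s,t,u}, {p,q,s,t,u}.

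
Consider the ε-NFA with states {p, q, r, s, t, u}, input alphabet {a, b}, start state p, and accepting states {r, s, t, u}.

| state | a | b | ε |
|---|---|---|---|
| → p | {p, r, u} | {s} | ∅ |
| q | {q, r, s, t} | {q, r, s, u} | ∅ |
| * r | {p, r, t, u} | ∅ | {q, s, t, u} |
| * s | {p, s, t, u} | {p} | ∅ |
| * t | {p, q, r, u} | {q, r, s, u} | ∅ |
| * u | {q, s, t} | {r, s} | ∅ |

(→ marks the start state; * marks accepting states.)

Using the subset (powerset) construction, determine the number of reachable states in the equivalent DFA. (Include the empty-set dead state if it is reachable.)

Start state of the DFA: {p} (ε-closure of the NFA start).
{p} --a--> {p, q, r, s, t, u}  [new]
{p} --b--> {s}  [new]
{p, q, r, s, t, u} --a--> {p, q, r, s, t, u}  [seen]
{p, q, r, s, t, u} --b--> {p, q, r, s, t, u}  [seen]
{s} --a--> {p, s, t, u}  [new]
{s} --b--> {p}  [seen]
{p, s, t, u} --a--> {p, q, r, s, t, u}  [seen]
{p, s, t, u} --b--> {p, q, r, s, t, u}  [seen]
Reachable DFA states: {p}, {p, q, r, s, t, u}, {s}, {p, s, t, u}.

4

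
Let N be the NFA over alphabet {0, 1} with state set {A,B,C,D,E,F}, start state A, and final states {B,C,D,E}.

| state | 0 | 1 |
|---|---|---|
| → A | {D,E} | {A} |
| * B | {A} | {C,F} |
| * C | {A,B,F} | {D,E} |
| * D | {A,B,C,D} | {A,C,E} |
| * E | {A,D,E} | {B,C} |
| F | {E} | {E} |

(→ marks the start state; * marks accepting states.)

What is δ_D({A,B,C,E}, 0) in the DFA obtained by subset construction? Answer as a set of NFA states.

δ(A,0) = {D,E}; δ(B,0) = {A}; δ(C,0) = {A,B,F}; δ(E,0) = {A,D,E}.
Union: {A,B,D,E,F}.

{A,B,D,E,F}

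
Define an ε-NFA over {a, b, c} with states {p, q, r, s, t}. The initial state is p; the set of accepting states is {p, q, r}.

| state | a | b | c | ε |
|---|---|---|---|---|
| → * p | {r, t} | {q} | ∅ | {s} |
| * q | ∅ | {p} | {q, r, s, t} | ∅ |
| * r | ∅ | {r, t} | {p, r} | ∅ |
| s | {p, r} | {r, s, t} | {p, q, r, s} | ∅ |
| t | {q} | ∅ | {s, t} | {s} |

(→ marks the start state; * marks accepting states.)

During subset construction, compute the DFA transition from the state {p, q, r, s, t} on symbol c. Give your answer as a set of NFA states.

δ(p,c) = ∅; δ(q,c) = {q, r, s, t}; δ(r,c) = {p, r}; δ(s,c) = {p, q, r, s}; δ(t,c) = {s, t}.
Union: {p, q, r, s, t}.

{p, q, r, s, t}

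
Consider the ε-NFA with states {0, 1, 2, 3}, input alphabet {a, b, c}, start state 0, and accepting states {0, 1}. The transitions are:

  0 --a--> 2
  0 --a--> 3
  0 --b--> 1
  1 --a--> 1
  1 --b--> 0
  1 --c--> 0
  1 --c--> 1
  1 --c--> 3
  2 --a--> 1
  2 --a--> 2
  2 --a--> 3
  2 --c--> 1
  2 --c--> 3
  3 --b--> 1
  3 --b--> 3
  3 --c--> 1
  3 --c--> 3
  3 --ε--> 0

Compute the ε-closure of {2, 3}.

{0, 2, 3}

Begin with {2, 3}.
3 →ε {0}; add 0.
ε-closure = {0, 2, 3}.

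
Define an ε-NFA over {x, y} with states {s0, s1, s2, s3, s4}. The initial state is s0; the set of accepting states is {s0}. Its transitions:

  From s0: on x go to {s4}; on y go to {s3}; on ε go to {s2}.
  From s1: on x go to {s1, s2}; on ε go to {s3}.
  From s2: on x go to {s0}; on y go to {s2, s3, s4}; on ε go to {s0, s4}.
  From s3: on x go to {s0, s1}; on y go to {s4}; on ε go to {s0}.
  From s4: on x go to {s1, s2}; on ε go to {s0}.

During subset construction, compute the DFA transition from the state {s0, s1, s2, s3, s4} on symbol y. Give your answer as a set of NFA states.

{s0, s2, s3, s4}

δ(s0,y) = {s3}; δ(s1,y) = ∅; δ(s2,y) = {s2, s3, s4}; δ(s3,y) = {s4}; δ(s4,y) = ∅.
Union: {s2, s3, s4}.
ε-closure gives {s0, s2, s3, s4}.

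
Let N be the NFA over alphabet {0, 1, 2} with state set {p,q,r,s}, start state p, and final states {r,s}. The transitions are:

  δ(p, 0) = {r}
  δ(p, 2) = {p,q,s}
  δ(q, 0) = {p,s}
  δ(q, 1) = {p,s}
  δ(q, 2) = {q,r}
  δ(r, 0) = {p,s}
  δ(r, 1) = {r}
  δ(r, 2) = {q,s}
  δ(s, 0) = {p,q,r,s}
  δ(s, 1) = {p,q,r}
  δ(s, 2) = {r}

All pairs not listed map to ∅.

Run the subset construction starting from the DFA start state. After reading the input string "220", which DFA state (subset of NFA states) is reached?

Start: {p}.
δ(p,2) = {p,q,s}.
Union: {p,q,s}.
After 2: {p,q,s}.
δ(p,2) = {p,q,s}; δ(q,2) = {q,r}; δ(s,2) = {r}.
Union: {p,q,r,s}.
After 2: {p,q,r,s}.
δ(p,0) = {r}; δ(q,0) = {p,s}; δ(r,0) = {p,s}; δ(s,0) = {p,q,r,s}.
Union: {p,q,r,s}.
After 0: {p,q,r,s}.

{p,q,r,s}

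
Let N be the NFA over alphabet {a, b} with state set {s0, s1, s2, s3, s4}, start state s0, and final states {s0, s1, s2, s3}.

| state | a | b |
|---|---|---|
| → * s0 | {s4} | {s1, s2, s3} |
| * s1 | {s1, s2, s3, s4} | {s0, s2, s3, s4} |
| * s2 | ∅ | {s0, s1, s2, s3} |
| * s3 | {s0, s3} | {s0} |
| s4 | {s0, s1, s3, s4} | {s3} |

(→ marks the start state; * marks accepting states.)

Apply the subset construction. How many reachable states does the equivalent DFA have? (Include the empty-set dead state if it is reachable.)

Start state of the DFA: {s0}.
{s0} --a--> {s4}  [new]
{s0} --b--> {s1, s2, s3}  [new]
{s4} --a--> {s0, s1, s3, s4}  [new]
{s4} --b--> {s3}  [new]
{s1, s2, s3} --a--> {s0, s1, s2, s3, s4}  [new]
{s1, s2, s3} --b--> {s0, s1, s2, s3, s4}  [seen]
{s0, s1, s3, s4} --a--> {s0, s1, s2, s3, s4}  [seen]
{s0, s1, s3, s4} --b--> {s0, s1, s2, s3, s4}  [seen]
{s3} --a--> {s0, s3}  [new]
{s3} --b--> {s0}  [seen]
{s0, s1, s2, s3, s4} --a--> {s0, s1, s2, s3, s4}  [seen]
{s0, s1, s2, s3, s4} --b--> {s0, s1, s2, s3, s4}  [seen]
{s0, s3} --a--> {s0, s3, s4}  [new]
{s0, s3} --b--> {s0, s1, s2, s3}  [new]
{s0, s3, s4} --a--> {s0, s1, s3, s4}  [seen]
{s0, s3, s4} --b--> {s0, s1, s2, s3}  [seen]
{s0, s1, s2, s3} --a--> {s0, s1, s2, s3, s4}  [seen]
{s0, s1, s2, s3} --b--> {s0, s1, s2, s3, s4}  [seen]
Reachable DFA states: {s0}, {s4}, {s1, s2, s3}, {s0, s1, s3, s4}, {s3}, {s0, s1, s2, s3, s4}, {s0, s3}, {s0, s3, s4}, {s0, s1, s2, s3}.

9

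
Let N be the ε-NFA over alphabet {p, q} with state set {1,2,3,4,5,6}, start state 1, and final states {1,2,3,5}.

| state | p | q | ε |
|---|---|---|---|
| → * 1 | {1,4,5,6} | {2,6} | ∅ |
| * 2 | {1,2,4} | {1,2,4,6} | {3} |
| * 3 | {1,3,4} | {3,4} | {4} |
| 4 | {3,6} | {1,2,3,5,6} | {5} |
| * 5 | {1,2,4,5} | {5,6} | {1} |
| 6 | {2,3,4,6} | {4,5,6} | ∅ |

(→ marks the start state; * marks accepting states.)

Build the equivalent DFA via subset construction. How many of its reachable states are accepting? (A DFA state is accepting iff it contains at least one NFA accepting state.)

3

Start state of the DFA: {1} (ε-closure of the NFA start).
{1} --p--> {1,4,5,6}  [new]
{1} --q--> {1,2,3,4,5,6}  [new]
{1,4,5,6} --p--> {1,2,3,4,5,6}  [seen]
{1,4,5,6} --q--> {1,2,3,4,5,6}  [seen]
{1,2,3,4,5,6} --p--> {1,2,3,4,5,6}  [seen]
{1,2,3,4,5,6} --q--> {1,2,3,4,5,6}  [seen]
Reachable DFA states: {1}, {1,4,5,6}, {1,2,3,4,5,6}.
Accepting DFA states (contain an NFA accepting state): {1}, {1,4,5,6}, {1,2,3,4,5,6}.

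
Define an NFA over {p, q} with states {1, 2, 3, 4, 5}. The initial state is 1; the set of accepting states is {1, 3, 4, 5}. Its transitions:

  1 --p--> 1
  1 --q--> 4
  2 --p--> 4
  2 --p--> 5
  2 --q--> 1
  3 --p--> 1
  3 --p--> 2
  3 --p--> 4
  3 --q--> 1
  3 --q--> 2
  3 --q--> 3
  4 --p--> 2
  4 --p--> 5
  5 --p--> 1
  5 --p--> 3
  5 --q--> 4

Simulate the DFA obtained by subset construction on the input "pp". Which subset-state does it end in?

{1}

Start: {1}.
δ(1,p) = {1}.
Union: {1}.
After p: {1}.
δ(1,p) = {1}.
Union: {1}.
After p: {1}.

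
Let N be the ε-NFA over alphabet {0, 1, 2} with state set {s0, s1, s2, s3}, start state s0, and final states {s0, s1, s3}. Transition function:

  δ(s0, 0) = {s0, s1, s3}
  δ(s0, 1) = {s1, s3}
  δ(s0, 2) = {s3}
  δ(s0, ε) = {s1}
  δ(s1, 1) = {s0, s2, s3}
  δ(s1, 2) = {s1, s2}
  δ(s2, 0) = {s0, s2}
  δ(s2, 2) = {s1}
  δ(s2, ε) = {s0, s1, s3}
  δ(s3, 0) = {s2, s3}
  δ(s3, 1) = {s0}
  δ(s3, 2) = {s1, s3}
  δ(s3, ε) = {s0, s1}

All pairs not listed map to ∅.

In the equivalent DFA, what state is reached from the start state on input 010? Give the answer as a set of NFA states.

Start: {s0, s1}.
δ(s0,0) = {s0, s1, s3}; δ(s1,0) = ∅.
Union: {s0, s1, s3}.
After 0: {s0, s1, s3}.
δ(s0,1) = {s1, s3}; δ(s1,1) = {s0, s2, s3}; δ(s3,1) = {s0}.
Union: {s0, s1, s2, s3}.
After 1: {s0, s1, s2, s3}.
δ(s0,0) = {s0, s1, s3}; δ(s1,0) = ∅; δ(s2,0) = {s0, s2}; δ(s3,0) = {s2, s3}.
Union: {s0, s1, s2, s3}.
After 0: {s0, s1, s2, s3}.

{s0, s1, s2, s3}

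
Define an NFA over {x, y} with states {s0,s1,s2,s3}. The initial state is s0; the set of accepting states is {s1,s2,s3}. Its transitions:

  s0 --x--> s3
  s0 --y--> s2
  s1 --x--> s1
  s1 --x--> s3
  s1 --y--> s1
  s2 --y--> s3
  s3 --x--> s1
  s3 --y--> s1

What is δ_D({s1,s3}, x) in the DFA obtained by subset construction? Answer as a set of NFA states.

{s1,s3}

δ(s1,x) = {s1,s3}; δ(s3,x) = {s1}.
Union: {s1,s3}.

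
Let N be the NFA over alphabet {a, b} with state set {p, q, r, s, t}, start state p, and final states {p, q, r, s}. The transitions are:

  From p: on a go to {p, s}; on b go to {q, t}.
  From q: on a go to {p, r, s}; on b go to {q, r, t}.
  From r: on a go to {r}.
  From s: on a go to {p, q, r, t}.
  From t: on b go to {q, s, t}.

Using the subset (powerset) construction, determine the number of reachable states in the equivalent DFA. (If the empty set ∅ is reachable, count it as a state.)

Start state of the DFA: {p}.
{p} --a--> {p, s}  [new]
{p} --b--> {q, t}  [new]
{p, s} --a--> {p, q, r, s, t}  [new]
{p, s} --b--> {q, t}  [seen]
{q, t} --a--> {p, r, s}  [new]
{q, t} --b--> {q, r, s, t}  [new]
{p, q, r, s, t} --a--> {p, q, r, s, t}  [seen]
{p, q, r, s, t} --b--> {q, r, s, t}  [seen]
{p, r, s} --a--> {p, q, r, s, t}  [seen]
{p, r, s} --b--> {q, t}  [seen]
{q, r, s, t} --a--> {p, q, r, s, t}  [seen]
{q, r, s, t} --b--> {q, r, s, t}  [seen]
Reachable DFA states: {p}, {p, s}, {q, t}, {p, q, r, s, t}, {p, r, s}, {q, r, s, t}.

6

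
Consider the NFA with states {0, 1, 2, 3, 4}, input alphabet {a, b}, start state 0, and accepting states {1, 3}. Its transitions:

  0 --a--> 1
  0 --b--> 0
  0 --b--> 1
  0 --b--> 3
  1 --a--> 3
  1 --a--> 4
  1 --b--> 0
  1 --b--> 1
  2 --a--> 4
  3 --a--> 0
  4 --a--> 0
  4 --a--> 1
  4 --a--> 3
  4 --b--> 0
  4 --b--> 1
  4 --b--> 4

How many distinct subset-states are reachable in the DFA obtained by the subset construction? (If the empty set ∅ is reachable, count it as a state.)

8

Start state of the DFA: {0}.
{0} --a--> {1}  [new]
{0} --b--> {0, 1, 3}  [new]
{1} --a--> {3, 4}  [new]
{1} --b--> {0, 1}  [new]
{0, 1, 3} --a--> {0, 1, 3, 4}  [new]
{0, 1, 3} --b--> {0, 1, 3}  [seen]
{3, 4} --a--> {0, 1, 3}  [seen]
{3, 4} --b--> {0, 1, 4}  [new]
{0, 1} --a--> {1, 3, 4}  [new]
{0, 1} --b--> {0, 1, 3}  [seen]
{0, 1, 3, 4} --a--> {0, 1, 3, 4}  [seen]
{0, 1, 3, 4} --b--> {0, 1, 3, 4}  [seen]
{0, 1, 4} --a--> {0, 1, 3, 4}  [seen]
{0, 1, 4} --b--> {0, 1, 3, 4}  [seen]
{1, 3, 4} --a--> {0, 1, 3, 4}  [seen]
{1, 3, 4} --b--> {0, 1, 4}  [seen]
Reachable DFA states: {0}, {1}, {0, 1, 3}, {3, 4}, {0, 1}, {0, 1, 3, 4}, {0, 1, 4}, {1, 3, 4}.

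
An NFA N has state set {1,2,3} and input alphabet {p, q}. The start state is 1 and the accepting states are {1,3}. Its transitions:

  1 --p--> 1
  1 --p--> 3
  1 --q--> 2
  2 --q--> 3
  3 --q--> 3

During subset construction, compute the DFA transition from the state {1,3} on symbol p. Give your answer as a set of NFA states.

δ(1,p) = {1,3}; δ(3,p) = ∅.
Union: {1,3}.

{1,3}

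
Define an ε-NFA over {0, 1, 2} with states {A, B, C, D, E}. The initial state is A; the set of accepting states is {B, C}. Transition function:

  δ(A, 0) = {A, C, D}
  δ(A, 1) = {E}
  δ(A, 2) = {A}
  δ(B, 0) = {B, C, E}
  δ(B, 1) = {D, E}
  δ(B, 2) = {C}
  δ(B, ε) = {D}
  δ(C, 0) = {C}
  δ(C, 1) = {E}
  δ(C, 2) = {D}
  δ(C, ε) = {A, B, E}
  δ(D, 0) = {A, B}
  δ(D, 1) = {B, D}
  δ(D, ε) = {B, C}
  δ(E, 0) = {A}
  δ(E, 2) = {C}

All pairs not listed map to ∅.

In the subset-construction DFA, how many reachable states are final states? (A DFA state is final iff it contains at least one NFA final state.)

Start state of the DFA: {A} (ε-closure of the NFA start).
{A} --0--> {A, B, C, D, E}  [new]
{A} --1--> {E}  [new]
{A} --2--> {A}  [seen]
{A, B, C, D, E} --0--> {A, B, C, D, E}  [seen]
{A, B, C, D, E} --1--> {A, B, C, D, E}  [seen]
{A, B, C, D, E} --2--> {A, B, C, D, E}  [seen]
{E} --0--> {A}  [seen]
{E} --1--> ∅  [new]
{E} --2--> {A, B, C, D, E}  [seen]
∅ --0--> ∅  [seen]
∅ --1--> ∅  [seen]
∅ --2--> ∅  [seen]
Reachable DFA states: {A}, {A, B, C, D, E}, {E}, ∅.
Accepting DFA states (contain an NFA accepting state): {A, B, C, D, E}.

1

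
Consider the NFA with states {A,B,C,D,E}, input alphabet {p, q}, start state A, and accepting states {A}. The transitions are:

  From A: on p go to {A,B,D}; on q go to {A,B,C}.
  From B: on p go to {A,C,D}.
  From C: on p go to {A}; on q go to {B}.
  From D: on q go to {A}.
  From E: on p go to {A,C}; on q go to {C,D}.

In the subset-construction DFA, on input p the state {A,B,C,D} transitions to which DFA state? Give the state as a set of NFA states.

δ(A,p) = {A,B,D}; δ(B,p) = {A,C,D}; δ(C,p) = {A}; δ(D,p) = ∅.
Union: {A,B,C,D}.

{A,B,C,D}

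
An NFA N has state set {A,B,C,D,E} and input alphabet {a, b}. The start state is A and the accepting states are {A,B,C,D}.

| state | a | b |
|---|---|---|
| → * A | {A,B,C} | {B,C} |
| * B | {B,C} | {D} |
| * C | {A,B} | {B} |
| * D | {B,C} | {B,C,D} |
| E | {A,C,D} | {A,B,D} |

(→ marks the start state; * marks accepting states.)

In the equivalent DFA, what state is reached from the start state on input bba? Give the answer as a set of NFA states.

Start: {A}.
δ(A,b) = {B,C}.
Union: {B,C}.
After b: {B,C}.
δ(B,b) = {D}; δ(C,b) = {B}.
Union: {B,D}.
After b: {B,D}.
δ(B,a) = {B,C}; δ(D,a) = {B,C}.
Union: {B,C}.
After a: {B,C}.

{B,C}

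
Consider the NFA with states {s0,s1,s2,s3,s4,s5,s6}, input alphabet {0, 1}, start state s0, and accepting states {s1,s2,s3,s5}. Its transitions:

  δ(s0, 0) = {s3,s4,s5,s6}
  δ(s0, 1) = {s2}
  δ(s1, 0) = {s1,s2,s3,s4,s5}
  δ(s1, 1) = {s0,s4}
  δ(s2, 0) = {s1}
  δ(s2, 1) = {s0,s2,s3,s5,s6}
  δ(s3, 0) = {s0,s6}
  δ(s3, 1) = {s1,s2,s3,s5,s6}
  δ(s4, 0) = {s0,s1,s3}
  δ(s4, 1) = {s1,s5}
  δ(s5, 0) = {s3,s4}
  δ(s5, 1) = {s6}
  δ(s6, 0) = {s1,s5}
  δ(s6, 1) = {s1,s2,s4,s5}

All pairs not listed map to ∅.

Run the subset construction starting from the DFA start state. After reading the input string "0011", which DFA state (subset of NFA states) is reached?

{s0,s1,s2,s3,s4,s5,s6}

Start: {s0}.
δ(s0,0) = {s3,s4,s5,s6}.
Union: {s3,s4,s5,s6}.
After 0: {s3,s4,s5,s6}.
δ(s3,0) = {s0,s6}; δ(s4,0) = {s0,s1,s3}; δ(s5,0) = {s3,s4}; δ(s6,0) = {s1,s5}.
Union: {s0,s1,s3,s4,s5,s6}.
After 0: {s0,s1,s3,s4,s5,s6}.
δ(s0,1) = {s2}; δ(s1,1) = {s0,s4}; δ(s3,1) = {s1,s2,s3,s5,s6}; δ(s4,1) = {s1,s5}; δ(s5,1) = {s6}; δ(s6,1) = {s1,s2,s4,s5}.
Union: {s0,s1,s2,s3,s4,s5,s6}.
After 1: {s0,s1,s2,s3,s4,s5,s6}.
δ(s0,1) = {s2}; δ(s1,1) = {s0,s4}; δ(s2,1) = {s0,s2,s3,s5,s6}; δ(s3,1) = {s1,s2,s3,s5,s6}; δ(s4,1) = {s1,s5}; δ(s5,1) = {s6}; δ(s6,1) = {s1,s2,s4,s5}.
Union: {s0,s1,s2,s3,s4,s5,s6}.
After 1: {s0,s1,s2,s3,s4,s5,s6}.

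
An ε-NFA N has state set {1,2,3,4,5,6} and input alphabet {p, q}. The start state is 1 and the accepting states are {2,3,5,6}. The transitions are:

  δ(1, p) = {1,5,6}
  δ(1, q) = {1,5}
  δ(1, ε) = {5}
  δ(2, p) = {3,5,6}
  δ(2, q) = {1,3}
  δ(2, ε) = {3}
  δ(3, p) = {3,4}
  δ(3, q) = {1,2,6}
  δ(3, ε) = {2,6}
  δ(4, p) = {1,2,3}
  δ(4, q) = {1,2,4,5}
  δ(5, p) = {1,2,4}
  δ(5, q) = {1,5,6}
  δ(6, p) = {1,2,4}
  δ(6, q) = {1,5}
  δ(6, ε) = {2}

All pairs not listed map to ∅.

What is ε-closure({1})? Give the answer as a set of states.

Begin with {1}.
1 →ε {5}; add 5.
ε-closure = {1,5}.

{1,5}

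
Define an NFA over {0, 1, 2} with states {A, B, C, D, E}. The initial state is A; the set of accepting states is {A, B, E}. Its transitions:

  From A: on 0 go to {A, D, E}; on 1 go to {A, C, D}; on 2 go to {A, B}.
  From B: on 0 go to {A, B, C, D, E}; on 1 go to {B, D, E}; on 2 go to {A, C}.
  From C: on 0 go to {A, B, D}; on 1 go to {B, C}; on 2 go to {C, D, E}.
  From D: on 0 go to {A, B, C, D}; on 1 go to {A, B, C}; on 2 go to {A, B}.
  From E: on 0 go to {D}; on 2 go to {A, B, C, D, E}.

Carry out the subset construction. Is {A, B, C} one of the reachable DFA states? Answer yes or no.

yes

Start state of the DFA: {A}.
{A} --0--> {A, D, E}  [new]
{A} --1--> {A, C, D}  [new]
{A} --2--> {A, B}  [new]
{A, D, E} --0--> {A, B, C, D, E}  [new]
{A, D, E} --1--> {A, B, C, D}  [new]
{A, D, E} --2--> {A, B, C, D, E}  [seen]
{A, C, D} --0--> {A, B, C, D, E}  [seen]
{A, C, D} --1--> {A, B, C, D}  [seen]
{A, C, D} --2--> {A, B, C, D, E}  [seen]
{A, B} --0--> {A, B, C, D, E}  [seen]
{A, B} --1--> {A, B, C, D, E}  [seen]
{A, B} --2--> {A, B, C}  [new]
{A, B, C, D, E} --0--> {A, B, C, D, E}  [seen]
{A, B, C, D, E} --1--> {A, B, C, D, E}  [seen]
{A, B, C, D, E} --2--> {A, B, C, D, E}  [seen]
{A, B, C, D} --0--> {A, B, C, D, E}  [seen]
{A, B, C, D} --1--> {A, B, C, D, E}  [seen]
{A, B, C, D} --2--> {A, B, C, D, E}  [seen]
{A, B, C} --0--> {A, B, C, D, E}  [seen]
{A, B, C} --1--> {A, B, C, D, E}  [seen]
{A, B, C} --2--> {A, B, C, D, E}  [seen]
Reachable DFA states: {A}, {A, D, E}, {A, C, D}, {A, B}, {A, B, C, D, E}, {A, B, C, D}, {A, B, C}.
{A, B, C} is among them.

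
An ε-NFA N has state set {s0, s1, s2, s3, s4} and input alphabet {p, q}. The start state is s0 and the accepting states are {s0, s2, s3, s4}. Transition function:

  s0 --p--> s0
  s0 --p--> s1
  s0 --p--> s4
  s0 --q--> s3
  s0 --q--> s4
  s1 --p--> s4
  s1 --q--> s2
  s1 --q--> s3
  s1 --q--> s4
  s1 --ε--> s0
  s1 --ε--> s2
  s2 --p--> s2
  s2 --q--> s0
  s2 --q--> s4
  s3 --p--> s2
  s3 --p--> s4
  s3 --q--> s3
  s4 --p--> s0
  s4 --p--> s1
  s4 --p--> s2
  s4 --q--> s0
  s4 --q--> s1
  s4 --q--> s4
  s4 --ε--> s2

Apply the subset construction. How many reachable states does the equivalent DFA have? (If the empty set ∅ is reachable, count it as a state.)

4

Start state of the DFA: {s0} (ε-closure of the NFA start).
{s0} --p--> {s0, s1, s2, s4}  [new]
{s0} --q--> {s2, s3, s4}  [new]
{s0, s1, s2, s4} --p--> {s0, s1, s2, s4}  [seen]
{s0, s1, s2, s4} --q--> {s0, s1, s2, s3, s4}  [new]
{s2, s3, s4} --p--> {s0, s1, s2, s4}  [seen]
{s2, s3, s4} --q--> {s0, s1, s2, s3, s4}  [seen]
{s0, s1, s2, s3, s4} --p--> {s0, s1, s2, s4}  [seen]
{s0, s1, s2, s3, s4} --q--> {s0, s1, s2, s3, s4}  [seen]
Reachable DFA states: {s0}, {s0, s1, s2, s4}, {s2, s3, s4}, {s0, s1, s2, s3, s4}.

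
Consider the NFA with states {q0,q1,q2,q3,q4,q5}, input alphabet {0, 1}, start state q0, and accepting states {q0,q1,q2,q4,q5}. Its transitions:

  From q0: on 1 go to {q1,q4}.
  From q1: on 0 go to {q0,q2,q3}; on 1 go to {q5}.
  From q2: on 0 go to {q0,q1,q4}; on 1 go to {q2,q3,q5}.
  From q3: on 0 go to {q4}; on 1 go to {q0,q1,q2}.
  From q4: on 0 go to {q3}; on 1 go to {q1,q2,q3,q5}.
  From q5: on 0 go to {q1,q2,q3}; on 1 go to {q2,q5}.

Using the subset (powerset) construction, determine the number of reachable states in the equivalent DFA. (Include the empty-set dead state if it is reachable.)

Start state of the DFA: {q0}.
{q0} --0--> ∅  [new]
{q0} --1--> {q1,q4}  [new]
∅ --0--> ∅  [seen]
∅ --1--> ∅  [seen]
{q1,q4} --0--> {q0,q2,q3}  [new]
{q1,q4} --1--> {q1,q2,q3,q5}  [new]
{q0,q2,q3} --0--> {q0,q1,q4}  [new]
{q0,q2,q3} --1--> {q0,q1,q2,q3,q4,q5}  [new]
{q1,q2,q3,q5} --0--> {q0,q1,q2,q3,q4}  [new]
{q1,q2,q3,q5} --1--> {q0,q1,q2,q3,q5}  [new]
{q0,q1,q4} --0--> {q0,q2,q3}  [seen]
{q0,q1,q4} --1--> {q1,q2,q3,q4,q5}  [new]
{q0,q1,q2,q3,q4,q5} --0--> {q0,q1,q2,q3,q4}  [seen]
{q0,q1,q2,q3,q4,q5} --1--> {q0,q1,q2,q3,q4,q5}  [seen]
{q0,q1,q2,q3,q4} --0--> {q0,q1,q2,q3,q4}  [seen]
{q0,q1,q2,q3,q4} --1--> {q0,q1,q2,q3,q4,q5}  [seen]
{q0,q1,q2,q3,q5} --0--> {q0,q1,q2,q3,q4}  [seen]
{q0,q1,q2,q3,q5} --1--> {q0,q1,q2,q3,q4,q5}  [seen]
{q1,q2,q3,q4,q5} --0--> {q0,q1,q2,q3,q4}  [seen]
{q1,q2,q3,q4,q5} --1--> {q0,q1,q2,q3,q5}  [seen]
Reachable DFA states: {q0}, ∅, {q1,q4}, {q0,q2,q3}, {q1,q2,q3,q5}, {q0,q1,q4}, {q0,q1,q2,q3,q4,q5}, {q0,q1,q2,q3,q4}, {q0,q1,q2,q3,q5}, {q1,q2,q3,q4,q5}.

10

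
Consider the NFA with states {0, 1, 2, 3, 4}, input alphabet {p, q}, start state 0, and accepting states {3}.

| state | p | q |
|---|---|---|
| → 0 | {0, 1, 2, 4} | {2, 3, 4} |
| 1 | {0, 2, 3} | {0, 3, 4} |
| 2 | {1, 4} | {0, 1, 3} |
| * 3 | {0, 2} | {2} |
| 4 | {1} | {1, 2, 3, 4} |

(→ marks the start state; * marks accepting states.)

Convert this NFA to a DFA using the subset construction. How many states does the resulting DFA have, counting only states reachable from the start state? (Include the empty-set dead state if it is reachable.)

4

Start state of the DFA: {0}.
{0} --p--> {0, 1, 2, 4}  [new]
{0} --q--> {2, 3, 4}  [new]
{0, 1, 2, 4} --p--> {0, 1, 2, 3, 4}  [new]
{0, 1, 2, 4} --q--> {0, 1, 2, 3, 4}  [seen]
{2, 3, 4} --p--> {0, 1, 2, 4}  [seen]
{2, 3, 4} --q--> {0, 1, 2, 3, 4}  [seen]
{0, 1, 2, 3, 4} --p--> {0, 1, 2, 3, 4}  [seen]
{0, 1, 2, 3, 4} --q--> {0, 1, 2, 3, 4}  [seen]
Reachable DFA states: {0}, {0, 1, 2, 4}, {2, 3, 4}, {0, 1, 2, 3, 4}.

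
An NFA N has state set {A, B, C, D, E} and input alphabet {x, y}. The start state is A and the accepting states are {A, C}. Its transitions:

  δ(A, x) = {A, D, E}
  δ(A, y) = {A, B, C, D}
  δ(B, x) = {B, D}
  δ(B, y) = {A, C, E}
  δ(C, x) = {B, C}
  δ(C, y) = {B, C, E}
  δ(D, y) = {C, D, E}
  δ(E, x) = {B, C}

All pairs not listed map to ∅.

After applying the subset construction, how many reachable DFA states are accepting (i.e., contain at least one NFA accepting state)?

Start state of the DFA: {A}.
{A} --x--> {A, D, E}  [new]
{A} --y--> {A, B, C, D}  [new]
{A, D, E} --x--> {A, B, C, D, E}  [new]
{A, D, E} --y--> {A, B, C, D, E}  [seen]
{A, B, C, D} --x--> {A, B, C, D, E}  [seen]
{A, B, C, D} --y--> {A, B, C, D, E}  [seen]
{A, B, C, D, E} --x--> {A, B, C, D, E}  [seen]
{A, B, C, D, E} --y--> {A, B, C, D, E}  [seen]
Reachable DFA states: {A}, {A, D, E}, {A, B, C, D}, {A, B, C, D, E}.
Accepting DFA states (contain an NFA accepting state): {A}, {A, D, E}, {A, B, C, D}, {A, B, C, D, E}.

4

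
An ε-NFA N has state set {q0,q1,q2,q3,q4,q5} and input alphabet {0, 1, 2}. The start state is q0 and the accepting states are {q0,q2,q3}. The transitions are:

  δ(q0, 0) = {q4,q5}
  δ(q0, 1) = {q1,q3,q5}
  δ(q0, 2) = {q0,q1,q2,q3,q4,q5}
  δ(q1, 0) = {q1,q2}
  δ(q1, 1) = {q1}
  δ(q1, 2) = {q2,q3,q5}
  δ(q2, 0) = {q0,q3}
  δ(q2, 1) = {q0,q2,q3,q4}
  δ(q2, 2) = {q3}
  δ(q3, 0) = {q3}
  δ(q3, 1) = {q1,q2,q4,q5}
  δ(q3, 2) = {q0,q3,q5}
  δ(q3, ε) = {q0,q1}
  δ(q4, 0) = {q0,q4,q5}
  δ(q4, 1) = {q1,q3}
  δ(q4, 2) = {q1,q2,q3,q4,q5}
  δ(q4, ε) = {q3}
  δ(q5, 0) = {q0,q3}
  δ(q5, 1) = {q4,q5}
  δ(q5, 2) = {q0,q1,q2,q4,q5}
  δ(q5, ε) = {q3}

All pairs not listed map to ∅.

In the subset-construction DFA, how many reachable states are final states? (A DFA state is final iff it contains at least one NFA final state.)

Start state of the DFA: {q0} (ε-closure of the NFA start).
{q0} --0--> {q0,q1,q3,q4,q5}  [new]
{q0} --1--> {q0,q1,q3,q5}  [new]
{q0} --2--> {q0,q1,q2,q3,q4,q5}  [new]
{q0,q1,q3,q4,q5} --0--> {q0,q1,q2,q3,q4,q5}  [seen]
{q0,q1,q3,q4,q5} --1--> {q0,q1,q2,q3,q4,q5}  [seen]
{q0,q1,q3,q4,q5} --2--> {q0,q1,q2,q3,q4,q5}  [seen]
{q0,q1,q3,q5} --0--> {q0,q1,q2,q3,q4,q5}  [seen]
{q0,q1,q3,q5} --1--> {q0,q1,q2,q3,q4,q5}  [seen]
{q0,q1,q3,q5} --2--> {q0,q1,q2,q3,q4,q5}  [seen]
{q0,q1,q2,q3,q4,q5} --0--> {q0,q1,q2,q3,q4,q5}  [seen]
{q0,q1,q2,q3,q4,q5} --1--> {q0,q1,q2,q3,q4,q5}  [seen]
{q0,q1,q2,q3,q4,q5} --2--> {q0,q1,q2,q3,q4,q5}  [seen]
Reachable DFA states: {q0}, {q0,q1,q3,q4,q5}, {q0,q1,q3,q5}, {q0,q1,q2,q3,q4,q5}.
Accepting DFA states (contain an NFA accepting state): {q0}, {q0,q1,q3,q4,q5}, {q0,q1,q3,q5}, {q0,q1,q2,q3,q4,q5}.

4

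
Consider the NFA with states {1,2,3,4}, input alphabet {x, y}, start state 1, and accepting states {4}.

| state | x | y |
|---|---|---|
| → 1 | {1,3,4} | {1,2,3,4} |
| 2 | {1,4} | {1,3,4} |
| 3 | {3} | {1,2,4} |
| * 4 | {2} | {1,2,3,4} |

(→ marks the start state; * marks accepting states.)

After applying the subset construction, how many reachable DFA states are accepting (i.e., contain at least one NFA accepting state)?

Start state of the DFA: {1}.
{1} --x--> {1,3,4}  [new]
{1} --y--> {1,2,3,4}  [new]
{1,3,4} --x--> {1,2,3,4}  [seen]
{1,3,4} --y--> {1,2,3,4}  [seen]
{1,2,3,4} --x--> {1,2,3,4}  [seen]
{1,2,3,4} --y--> {1,2,3,4}  [seen]
Reachable DFA states: {1}, {1,3,4}, {1,2,3,4}.
Accepting DFA states (contain an NFA accepting state): {1,3,4}, {1,2,3,4}.

2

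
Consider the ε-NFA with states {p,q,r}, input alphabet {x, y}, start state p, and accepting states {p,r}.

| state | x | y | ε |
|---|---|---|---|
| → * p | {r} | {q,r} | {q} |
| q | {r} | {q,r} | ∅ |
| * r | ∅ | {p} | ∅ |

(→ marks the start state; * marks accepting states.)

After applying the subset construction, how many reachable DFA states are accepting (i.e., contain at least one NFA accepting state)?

Start state of the DFA: {p,q} (ε-closure of the NFA start).
{p,q} --x--> {r}  [new]
{p,q} --y--> {q,r}  [new]
{r} --x--> ∅  [new]
{r} --y--> {p,q}  [seen]
{q,r} --x--> {r}  [seen]
{q,r} --y--> {p,q,r}  [new]
∅ --x--> ∅  [seen]
∅ --y--> ∅  [seen]
{p,q,r} --x--> {r}  [seen]
{p,q,r} --y--> {p,q,r}  [seen]
Reachable DFA states: {p,q}, {r}, {q,r}, ∅, {p,q,r}.
Accepting DFA states (contain an NFA accepting state): {p,q}, {r}, {q,r}, {p,q,r}.

4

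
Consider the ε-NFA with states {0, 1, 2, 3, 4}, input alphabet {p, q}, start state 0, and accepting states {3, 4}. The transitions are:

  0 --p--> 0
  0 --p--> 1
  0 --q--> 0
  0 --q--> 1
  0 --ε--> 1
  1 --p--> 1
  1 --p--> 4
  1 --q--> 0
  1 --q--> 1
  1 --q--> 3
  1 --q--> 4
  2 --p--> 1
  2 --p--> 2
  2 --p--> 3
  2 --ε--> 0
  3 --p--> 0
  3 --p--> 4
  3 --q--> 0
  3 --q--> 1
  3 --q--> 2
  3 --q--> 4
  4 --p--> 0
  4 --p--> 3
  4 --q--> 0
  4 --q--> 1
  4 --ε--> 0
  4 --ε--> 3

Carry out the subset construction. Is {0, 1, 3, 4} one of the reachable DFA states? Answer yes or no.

Start state of the DFA: {0, 1} (ε-closure of the NFA start).
{0, 1} --p--> {0, 1, 3, 4}  [new]
{0, 1} --q--> {0, 1, 3, 4}  [seen]
{0, 1, 3, 4} --p--> {0, 1, 3, 4}  [seen]
{0, 1, 3, 4} --q--> {0, 1, 2, 3, 4}  [new]
{0, 1, 2, 3, 4} --p--> {0, 1, 2, 3, 4}  [seen]
{0, 1, 2, 3, 4} --q--> {0, 1, 2, 3, 4}  [seen]
Reachable DFA states: {0, 1}, {0, 1, 3, 4}, {0, 1, 2, 3, 4}.
{0, 1, 3, 4} is among them.

yes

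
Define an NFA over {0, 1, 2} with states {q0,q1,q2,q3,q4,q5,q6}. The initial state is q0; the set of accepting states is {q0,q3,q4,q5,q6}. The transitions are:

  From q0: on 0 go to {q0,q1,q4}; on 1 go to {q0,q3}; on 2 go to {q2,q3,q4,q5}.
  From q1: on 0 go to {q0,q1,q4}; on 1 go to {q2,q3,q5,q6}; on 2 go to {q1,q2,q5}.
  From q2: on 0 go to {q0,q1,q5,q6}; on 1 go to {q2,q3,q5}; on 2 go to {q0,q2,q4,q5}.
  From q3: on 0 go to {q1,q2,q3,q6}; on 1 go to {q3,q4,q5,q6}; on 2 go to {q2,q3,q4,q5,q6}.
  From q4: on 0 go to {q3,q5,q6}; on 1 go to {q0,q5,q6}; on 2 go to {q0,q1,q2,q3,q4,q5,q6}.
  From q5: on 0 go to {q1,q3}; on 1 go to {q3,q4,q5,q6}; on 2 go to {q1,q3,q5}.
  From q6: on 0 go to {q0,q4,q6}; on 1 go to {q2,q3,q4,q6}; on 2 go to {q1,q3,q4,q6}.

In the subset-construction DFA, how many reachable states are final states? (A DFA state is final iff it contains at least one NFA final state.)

12

Start state of the DFA: {q0}.
{q0} --0--> {q0,q1,q4}  [new]
{q0} --1--> {q0,q3}  [new]
{q0} --2--> {q2,q3,q4,q5}  [new]
{q0,q1,q4} --0--> {q0,q1,q3,q4,q5,q6}  [new]
{q0,q1,q4} --1--> {q0,q2,q3,q5,q6}  [new]
{q0,q1,q4} --2--> {q0,q1,q2,q3,q4,q5,q6}  [new]
{q0,q3} --0--> {q0,q1,q2,q3,q4,q6}  [new]
{q0,q3} --1--> {q0,q3,q4,q5,q6}  [new]
{q0,q3} --2--> {q2,q3,q4,q5,q6}  [new]
{q2,q3,q4,q5} --0--> {q0,q1,q2,q3,q5,q6}  [new]
{q2,q3,q4,q5} --1--> {q0,q2,q3,q4,q5,q6}  [new]
{q2,q3,q4,q5} --2--> {q0,q1,q2,q3,q4,q5,q6}  [seen]
{q0,q1,q3,q4,q5,q6} --0--> {q0,q1,q2,q3,q4,q5,q6}  [seen]
{q0,q1,q3,q4,q5,q6} --1--> {q0,q2,q3,q4,q5,q6}  [seen]
{q0,q1,q3,q4,q5,q6} --2--> {q0,q1,q2,q3,q4,q5,q6}  [seen]
{q0,q2,q3,q5,q6} --0--> {q0,q1,q2,q3,q4,q5,q6}  [seen]
{q0,q2,q3,q5,q6} --1--> {q0,q2,q3,q4,q5,q6}  [seen]
{q0,q2,q3,q5,q6} --2--> {q0,q1,q2,q3,q4,q5,q6}  [seen]
{q0,q1,q2,q3,q4,q5,q6} --0--> {q0,q1,q2,q3,q4,q5,q6}  [seen]
{q0,q1,q2,q3,q4,q5,q6} --1--> {q0,q2,q3,q4,q5,q6}  [seen]
{q0,q1,q2,q3,q4,q5,q6} --2--> {q0,q1,q2,q3,q4,q5,q6}  [seen]
{q0,q1,q2,q3,q4,q6} --0--> {q0,q1,q2,q3,q4,q5,q6}  [seen]
{q0,q1,q2,q3,q4,q6} --1--> {q0,q2,q3,q4,q5,q6}  [seen]
{q0,q1,q2,q3,q4,q6} --2--> {q0,q1,q2,q3,q4,q5,q6}  [seen]
{q0,q3,q4,q5,q6} --0--> {q0,q1,q2,q3,q4,q5,q6}  [seen]
{q0,q3,q4,q5,q6} --1--> {q0,q2,q3,q4,q5,q6}  [seen]
{q0,q3,q4,q5,q6} --2--> {q0,q1,q2,q3,q4,q5,q6}  [seen]
{q2,q3,q4,q5,q6} --0--> {q0,q1,q2,q3,q4,q5,q6}  [seen]
{q2,q3,q4,q5,q6} --1--> {q0,q2,q3,q4,q5,q6}  [seen]
{q2,q3,q4,q5,q6} --2--> {q0,q1,q2,q3,q4,q5,q6}  [seen]
{q0,q1,q2,q3,q5,q6} --0--> {q0,q1,q2,q3,q4,q5,q6}  [seen]
{q0,q1,q2,q3,q5,q6} --1--> {q0,q2,q3,q4,q5,q6}  [seen]
{q0,q1,q2,q3,q5,q6} --2--> {q0,q1,q2,q3,q4,q5,q6}  [seen]
{q0,q2,q3,q4,q5,q6} --0--> {q0,q1,q2,q3,q4,q5,q6}  [seen]
{q0,q2,q3,q4,q5,q6} --1--> {q0,q2,q3,q4,q5,q6}  [seen]
{q0,q2,q3,q4,q5,q6} --2--> {q0,q1,q2,q3,q4,q5,q6}  [seen]
Reachable DFA states: {q0}, {q0,q1,q4}, {q0,q3}, {q2,q3,q4,q5}, {q0,q1,q3,q4,q5,q6}, {q0,q2,q3,q5,q6}, {q0,q1,q2,q3,q4,q5,q6}, {q0,q1,q2,q3,q4,q6}, {q0,q3,q4,q5,q6}, {q2,q3,q4,q5,q6}, {q0,q1,q2,q3,q5,q6}, {q0,q2,q3,q4,q5,q6}.
Accepting DFA states (contain an NFA accepting state): {q0}, {q0,q1,q4}, {q0,q3}, {q2,q3,q4,q5}, {q0,q1,q3,q4,q5,q6}, {q0,q2,q3,q5,q6}, {q0,q1,q2,q3,q4,q5,q6}, {q0,q1,q2,q3,q4,q6}, {q0,q3,q4,q5,q6}, {q2,q3,q4,q5,q6}, {q0,q1,q2,q3,q5,q6}, {q0,q2,q3,q4,q5,q6}.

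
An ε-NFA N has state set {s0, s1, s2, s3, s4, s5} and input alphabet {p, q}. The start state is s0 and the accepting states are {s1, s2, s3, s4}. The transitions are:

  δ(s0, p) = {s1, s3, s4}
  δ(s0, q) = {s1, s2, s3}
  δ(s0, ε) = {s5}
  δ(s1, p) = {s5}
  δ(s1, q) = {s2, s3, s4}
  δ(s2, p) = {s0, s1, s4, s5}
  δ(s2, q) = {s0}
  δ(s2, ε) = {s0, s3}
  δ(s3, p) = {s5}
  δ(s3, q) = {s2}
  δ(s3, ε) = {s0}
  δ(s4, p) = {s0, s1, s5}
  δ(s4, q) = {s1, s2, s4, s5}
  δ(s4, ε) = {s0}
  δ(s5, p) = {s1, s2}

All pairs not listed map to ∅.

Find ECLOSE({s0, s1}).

{s0, s1, s5}

Begin with {s0, s1}.
s0 →ε {s5}; add s5.
ε-closure = {s0, s1, s5}.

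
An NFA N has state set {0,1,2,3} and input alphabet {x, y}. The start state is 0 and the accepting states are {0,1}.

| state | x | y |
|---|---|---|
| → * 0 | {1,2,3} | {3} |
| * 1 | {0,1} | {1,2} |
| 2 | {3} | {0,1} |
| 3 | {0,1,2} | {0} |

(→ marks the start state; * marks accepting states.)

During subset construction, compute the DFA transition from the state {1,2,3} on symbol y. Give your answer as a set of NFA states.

{0,1,2}

δ(1,y) = {1,2}; δ(2,y) = {0,1}; δ(3,y) = {0}.
Union: {0,1,2}.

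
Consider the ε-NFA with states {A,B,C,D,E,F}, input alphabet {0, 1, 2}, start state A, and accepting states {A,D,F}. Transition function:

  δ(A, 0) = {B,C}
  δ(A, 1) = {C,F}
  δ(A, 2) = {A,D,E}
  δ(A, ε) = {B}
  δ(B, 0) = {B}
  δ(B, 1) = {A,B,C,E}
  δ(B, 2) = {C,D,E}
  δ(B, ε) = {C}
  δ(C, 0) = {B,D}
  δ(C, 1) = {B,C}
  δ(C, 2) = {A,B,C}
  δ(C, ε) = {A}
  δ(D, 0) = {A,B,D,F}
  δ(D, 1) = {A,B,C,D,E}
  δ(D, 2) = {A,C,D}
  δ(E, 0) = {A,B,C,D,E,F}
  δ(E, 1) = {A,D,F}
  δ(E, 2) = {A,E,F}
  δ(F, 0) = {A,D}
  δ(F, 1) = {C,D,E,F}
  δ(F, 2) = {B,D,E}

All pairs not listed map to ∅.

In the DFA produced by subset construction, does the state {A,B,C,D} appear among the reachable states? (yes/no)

yes

Start state of the DFA: {A,B,C} (ε-closure of the NFA start).
{A,B,C} --0--> {A,B,C,D}  [new]
{A,B,C} --1--> {A,B,C,E,F}  [new]
{A,B,C} --2--> {A,B,C,D,E}  [new]
{A,B,C,D} --0--> {A,B,C,D,F}  [new]
{A,B,C,D} --1--> {A,B,C,D,E,F}  [new]
{A,B,C,D} --2--> {A,B,C,D,E}  [seen]
{A,B,C,E,F} --0--> {A,B,C,D,E,F}  [seen]
{A,B,C,E,F} --1--> {A,B,C,D,E,F}  [seen]
{A,B,C,E,F} --2--> {A,B,C,D,E,F}  [seen]
{A,B,C,D,E} --0--> {A,B,C,D,E,F}  [seen]
{A,B,C,D,E} --1--> {A,B,C,D,E,F}  [seen]
{A,B,C,D,E} --2--> {A,B,C,D,E,F}  [seen]
{A,B,C,D,F} --0--> {A,B,C,D,F}  [seen]
{A,B,C,D,F} --1--> {A,B,C,D,E,F}  [seen]
{A,B,C,D,F} --2--> {A,B,C,D,E}  [seen]
{A,B,C,D,E,F} --0--> {A,B,C,D,E,F}  [seen]
{A,B,C,D,E,F} --1--> {A,B,C,D,E,F}  [seen]
{A,B,C,D,E,F} --2--> {A,B,C,D,E,F}  [seen]
Reachable DFA states: {A,B,C}, {A,B,C,D}, {A,B,C,E,F}, {A,B,C,D,E}, {A,B,C,D,F}, {A,B,C,D,E,F}.
{A,B,C,D} is among them.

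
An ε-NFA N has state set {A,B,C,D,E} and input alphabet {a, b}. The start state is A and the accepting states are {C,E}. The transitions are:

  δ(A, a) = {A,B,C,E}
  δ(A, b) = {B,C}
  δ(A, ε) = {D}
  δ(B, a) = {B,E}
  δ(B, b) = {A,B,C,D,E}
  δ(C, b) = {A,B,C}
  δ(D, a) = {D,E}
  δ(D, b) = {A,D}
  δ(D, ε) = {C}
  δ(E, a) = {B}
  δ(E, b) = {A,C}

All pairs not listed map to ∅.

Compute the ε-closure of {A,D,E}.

Begin with {A,D,E}.
D →ε {C}; add C.
ε-closure = {A,C,D,E}.

{A,C,D,E}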